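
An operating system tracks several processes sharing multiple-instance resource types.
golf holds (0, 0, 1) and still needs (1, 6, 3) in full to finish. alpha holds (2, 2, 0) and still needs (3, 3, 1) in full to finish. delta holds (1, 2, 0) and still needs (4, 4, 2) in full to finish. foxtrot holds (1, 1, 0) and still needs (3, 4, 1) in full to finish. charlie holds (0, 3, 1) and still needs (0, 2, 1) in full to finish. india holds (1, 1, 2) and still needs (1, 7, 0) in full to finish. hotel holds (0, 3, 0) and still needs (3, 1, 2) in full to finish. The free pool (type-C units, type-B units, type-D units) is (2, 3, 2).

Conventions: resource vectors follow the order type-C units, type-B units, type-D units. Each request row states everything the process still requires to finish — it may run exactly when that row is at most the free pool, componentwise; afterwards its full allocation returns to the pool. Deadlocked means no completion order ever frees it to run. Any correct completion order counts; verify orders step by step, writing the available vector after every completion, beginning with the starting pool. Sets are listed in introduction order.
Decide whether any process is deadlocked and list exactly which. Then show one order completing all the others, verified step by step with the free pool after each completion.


Deadlocked: alpha, delta, foxtrot, india and hotel.
Key observation: after charlie, golf the pool peaks at (2, 6, 4), and each blocked process is short somewhere: alpha on type-C units; delta on type-C units; foxtrot on type-C units; india on type-B units; hotel on type-C units.
The rest can finish in the order charlie, golf. Check, step by step:
  pool = (2, 3, 2)
  charlie: need (0, 2, 1) fits (2, 3, 2); releases (0, 3, 1), pool now (2, 6, 3)
  golf: need (1, 6, 3) fits (2, 6, 3); releases (0, 0, 1), pool now (2, 6, 4)
The blocked processes can never fit:
  alpha still needs (3, 3, 1) but only (2, 6, 4) is free — short on type-C units
  delta still needs (4, 4, 2) but only (2, 6, 4) is free — short on type-C units
  foxtrot still needs (3, 4, 1) but only (2, 6, 4) is free — short on type-C units
  india still needs (1, 7, 0) but only (2, 6, 4) is free — short on type-B units
  hotel still needs (3, 1, 2) but only (2, 6, 4) is free — short on type-C units


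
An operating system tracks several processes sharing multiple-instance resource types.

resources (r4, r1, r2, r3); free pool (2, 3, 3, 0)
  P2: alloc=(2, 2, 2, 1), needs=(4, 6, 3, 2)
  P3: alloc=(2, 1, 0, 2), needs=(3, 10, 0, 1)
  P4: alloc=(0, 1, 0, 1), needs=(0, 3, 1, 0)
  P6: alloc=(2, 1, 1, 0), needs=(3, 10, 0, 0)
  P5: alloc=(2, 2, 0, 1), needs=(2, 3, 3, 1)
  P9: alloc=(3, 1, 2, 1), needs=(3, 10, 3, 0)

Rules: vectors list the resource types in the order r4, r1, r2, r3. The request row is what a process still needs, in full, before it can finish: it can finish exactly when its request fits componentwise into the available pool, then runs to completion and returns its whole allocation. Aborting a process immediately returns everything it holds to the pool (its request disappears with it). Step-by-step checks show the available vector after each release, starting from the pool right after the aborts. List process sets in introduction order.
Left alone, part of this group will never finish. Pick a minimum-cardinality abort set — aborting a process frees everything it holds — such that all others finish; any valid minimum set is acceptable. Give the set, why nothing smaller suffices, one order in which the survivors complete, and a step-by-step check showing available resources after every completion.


Minimum abort set: P3 and P6.
Key observation: aborting P3 and P6 returns (4, 2, 1, 2), and P9 — hopeless before — runs at step 4 with the returned capacity in the pool.
Why nothing smaller works — every single abort fails: P2 alone leaves P3 blocked (short on r1); P3 alone leaves P6 blocked (short on r1); P4 alone leaves P3 blocked (short on r1); P6 alone leaves P3 blocked (short on r1); P5 alone leaves P3 blocked (short on r1); P9 alone leaves P3 blocked (short on r1).
Survivors finish in the order: P4, P2, P5, P9. Verifying each step (pool after the aborts first):
  pool = (6, 5, 4, 2)
  run P4 (needs (0, 3, 1, 0), free (6, 5, 4, 2)); after release of (0, 1, 0, 1) the pool is (6, 6, 4, 3)
  run P2 (needs (4, 6, 3, 2), free (6, 6, 4, 3)); after release of (2, 2, 2, 1) the pool is (8, 8, 6, 4)
  run P5 (needs (2, 3, 3, 1), free (8, 8, 6, 4)); after release of (2, 2, 0, 1) the pool is (10, 10, 6, 5)
  run P9 (needs (3, 10, 3, 0), free (10, 10, 6, 5)); after release of (3, 1, 2, 1) the pool is (13, 11, 8, 6)


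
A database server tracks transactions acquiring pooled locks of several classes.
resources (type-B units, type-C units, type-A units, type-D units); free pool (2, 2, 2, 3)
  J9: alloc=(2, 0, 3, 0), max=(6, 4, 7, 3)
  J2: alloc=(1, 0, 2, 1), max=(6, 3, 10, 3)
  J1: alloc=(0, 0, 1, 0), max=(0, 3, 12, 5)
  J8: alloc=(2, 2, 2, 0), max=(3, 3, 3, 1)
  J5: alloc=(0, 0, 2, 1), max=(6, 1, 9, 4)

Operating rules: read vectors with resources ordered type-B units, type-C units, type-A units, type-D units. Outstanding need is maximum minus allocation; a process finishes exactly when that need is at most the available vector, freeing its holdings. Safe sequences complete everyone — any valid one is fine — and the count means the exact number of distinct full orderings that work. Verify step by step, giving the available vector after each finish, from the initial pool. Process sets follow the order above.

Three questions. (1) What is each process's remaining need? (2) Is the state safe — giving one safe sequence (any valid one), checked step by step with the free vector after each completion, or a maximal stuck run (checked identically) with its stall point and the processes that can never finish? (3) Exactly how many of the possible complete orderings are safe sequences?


(1) Outstanding need per process (order type-B units, type-C units, type-A units, type-D units):
  J9: (4, 4, 4, 3)
  J2: (5, 3, 8, 2)
  J1: (0, 3, 11, 5)
  J8: (1, 1, 1, 1)
  J5: (6, 1, 7, 3)
(2) SAFE — a valid safe sequence is J8, J9, J5, J2, J1.
Key observation: J9 marks the first exact bind of the order: its need (4, 4, 4, 3) fits the free (4, 4, 4, 3) with zero slack on a requested resource.
Step-by-step check:
  pool = (2, 2, 2, 3)
  run J8 (needs (1, 1, 1, 1), free (2, 2, 2, 3)); after release of (2, 2, 2, 0) the pool is (4, 4, 4, 3)
  run J9 (needs (4, 4, 4, 3), free (4, 4, 4, 3)); after release of (2, 0, 3, 0) the pool is (6, 4, 7, 3)
  run J5 (needs (6, 1, 7, 3), free (6, 4, 7, 3)); after release of (0, 0, 2, 1) the pool is (6, 4, 9, 4)
  run J2 (needs (5, 3, 8, 2), free (6, 4, 9, 4)); after release of (1, 0, 2, 1) the pool is (7, 4, 11, 5)
  run J1 (needs (0, 3, 11, 5), free (7, 4, 11, 5)); after release of (0, 0, 1, 0) the pool is (7, 4, 12, 5)
(3) Exactly 1 of the possible complete orderings is a safe sequence.


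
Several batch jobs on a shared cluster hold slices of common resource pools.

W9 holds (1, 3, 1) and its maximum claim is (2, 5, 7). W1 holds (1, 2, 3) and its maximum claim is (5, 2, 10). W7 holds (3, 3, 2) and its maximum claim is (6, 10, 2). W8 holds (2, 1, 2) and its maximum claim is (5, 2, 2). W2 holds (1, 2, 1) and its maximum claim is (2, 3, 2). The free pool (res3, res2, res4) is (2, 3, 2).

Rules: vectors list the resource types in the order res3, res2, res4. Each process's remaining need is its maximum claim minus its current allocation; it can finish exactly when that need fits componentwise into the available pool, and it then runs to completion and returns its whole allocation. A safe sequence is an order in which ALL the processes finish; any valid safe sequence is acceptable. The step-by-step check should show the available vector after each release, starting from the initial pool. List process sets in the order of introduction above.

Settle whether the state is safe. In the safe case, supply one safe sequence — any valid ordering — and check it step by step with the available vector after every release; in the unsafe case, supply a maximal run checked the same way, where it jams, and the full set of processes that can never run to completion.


UNSAFE.
Key observation: after W2, W8 the pool peaks at (5, 6, 5), and each blocked process is short somewhere: W9 on res4; W1 on res4; W7 on res2.
A maximal execution: W2, W8 — then nothing else fits. Check, step by step:
  pool = (2, 3, 2)
  W2 needs (1, 1, 1) <= (2, 3, 2) -> finishes; pool += (1, 2, 1) = (3, 5, 3)
  W8 needs (3, 1, 0) <= (3, 5, 3) -> finishes; pool += (2, 1, 2) = (5, 6, 5)
  blocked: W9 wants (1, 2, 6), pool (5, 6, 5) — not enough res4
  blocked: W1 wants (4, 0, 7), pool (5, 6, 5) — not enough res4
  blocked: W7 wants (3, 7, 0), pool (5, 6, 5) — not enough res2
Never able to finish: W9, W1 and W7.


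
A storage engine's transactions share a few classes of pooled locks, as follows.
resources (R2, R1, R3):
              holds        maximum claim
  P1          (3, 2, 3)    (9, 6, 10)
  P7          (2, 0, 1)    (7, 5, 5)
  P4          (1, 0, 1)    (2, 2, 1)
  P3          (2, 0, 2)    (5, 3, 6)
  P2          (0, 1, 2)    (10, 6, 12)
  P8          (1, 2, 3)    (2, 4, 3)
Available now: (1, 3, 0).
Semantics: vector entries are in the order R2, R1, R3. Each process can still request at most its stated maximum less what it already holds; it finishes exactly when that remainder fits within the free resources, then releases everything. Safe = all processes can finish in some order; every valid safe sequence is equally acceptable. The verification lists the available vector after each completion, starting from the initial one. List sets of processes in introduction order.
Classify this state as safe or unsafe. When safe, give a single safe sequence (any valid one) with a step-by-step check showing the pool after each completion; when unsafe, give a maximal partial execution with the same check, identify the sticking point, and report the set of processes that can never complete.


The state is SAFE; one workable sequence: P4, P8, P3, P7, P1, P2.
Key observation: P4 marks the first exact bind of the order: its need (1, 2, 0) fits the free (1, 3, 0) with zero slack on a requested resource.
Check, step by step:
  pool = (1, 3, 0)
  run P4 (needs (1, 2, 0), free (1, 3, 0)); after release of (1, 0, 1) the pool is (2, 3, 1)
  run P8 (needs (1, 2, 0), free (2, 3, 1)); after release of (1, 2, 3) the pool is (3, 5, 4)
  run P3 (needs (3, 3, 4), free (3, 5, 4)); after release of (2, 0, 2) the pool is (5, 5, 6)
  run P7 (needs (5, 5, 4), free (5, 5, 6)); after release of (2, 0, 1) the pool is (7, 5, 7)
  run P1 (needs (6, 4, 7), free (7, 5, 7)); after release of (3, 2, 3) the pool is (10, 7, 10)
  run P2 (needs (10, 5, 10), free (10, 7, 10)); after release of (0, 1, 2) the pool is (10, 8, 12)


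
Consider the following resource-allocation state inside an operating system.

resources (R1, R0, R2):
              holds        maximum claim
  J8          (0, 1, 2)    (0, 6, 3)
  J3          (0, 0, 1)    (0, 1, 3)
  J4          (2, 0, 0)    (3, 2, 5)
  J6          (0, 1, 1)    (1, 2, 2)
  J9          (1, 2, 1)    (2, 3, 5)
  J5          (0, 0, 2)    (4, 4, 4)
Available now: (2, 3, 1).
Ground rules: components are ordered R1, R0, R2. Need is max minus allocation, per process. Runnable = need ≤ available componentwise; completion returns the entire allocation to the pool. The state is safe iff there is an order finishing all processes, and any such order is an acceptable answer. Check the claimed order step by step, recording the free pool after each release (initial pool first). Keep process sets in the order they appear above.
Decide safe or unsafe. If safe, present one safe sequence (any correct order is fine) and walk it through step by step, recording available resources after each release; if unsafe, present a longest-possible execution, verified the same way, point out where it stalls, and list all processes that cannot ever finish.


UNSAFE.
Key observation: after J6, J3 the pool peaks at (2, 4, 3), and each blocked process is short somewhere: J8 on R0; J4 on R2; J9 on R2; J5 on R1.
A maximal execution: J6, J3 — then nothing else fits. Verifying each step:
  pool = (2, 3, 1)
  J6 needs (1, 1, 1) <= (2, 3, 1) -> finishes; pool += (0, 1, 1) = (2, 4, 2)
  J3 needs (0, 1, 2) <= (2, 4, 2) -> finishes; pool += (0, 0, 1) = (2, 4, 3)
  J8 cannot run: need (0, 5, 1) vs free (2, 4, 3) (insufficient R0)
  J4 cannot run: need (1, 2, 5) vs free (2, 4, 3) (insufficient R2)
  J9 cannot run: need (1, 1, 4) vs free (2, 4, 3) (insufficient R2)
  J5 cannot run: need (4, 4, 2) vs free (2, 4, 3) (insufficient R1)
Processes that can never finish: J8, J4, J9 and J5.


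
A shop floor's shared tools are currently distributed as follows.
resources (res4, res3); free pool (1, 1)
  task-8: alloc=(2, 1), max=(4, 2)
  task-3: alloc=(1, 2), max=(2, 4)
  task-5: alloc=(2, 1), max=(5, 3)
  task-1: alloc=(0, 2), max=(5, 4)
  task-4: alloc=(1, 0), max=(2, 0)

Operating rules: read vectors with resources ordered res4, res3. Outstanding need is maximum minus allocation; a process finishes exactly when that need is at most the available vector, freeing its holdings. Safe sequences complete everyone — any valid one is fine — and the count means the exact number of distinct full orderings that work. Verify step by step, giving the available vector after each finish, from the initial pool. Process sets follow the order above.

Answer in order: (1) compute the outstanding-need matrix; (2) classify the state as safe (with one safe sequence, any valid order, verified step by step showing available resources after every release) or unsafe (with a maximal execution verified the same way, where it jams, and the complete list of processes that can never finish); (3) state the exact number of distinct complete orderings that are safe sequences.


(1) Need matrix, components ordered res4, res3:
  task-8: (2, 1)
  task-3: (1, 2)
  task-5: (3, 2)
  task-1: (5, 2)
  task-4: (1, 0)
(2) SAFE — a valid safe sequence is task-4, task-8, task-3, task-5, task-1.
Key observation: reading the order forward, task-4 is the first process whose need (1, 0) meets the free pool (1, 1) exactly on a resource it requests.
Walking it through:
  pool = (1, 1)
  task-4: need (1, 0) fits (1, 1); releases (1, 0), pool now (2, 1)
  task-8: need (2, 1) fits (2, 1); releases (2, 1), pool now (4, 2)
  task-3: need (1, 2) fits (4, 2); releases (1, 2), pool now (5, 4)
  task-5: need (3, 2) fits (5, 4); releases (2, 1), pool now (7, 5)
  task-1: need (5, 2) fits (7, 5); releases (0, 2), pool now (7, 7)
(3) Exactly 4 of the possible complete orderings are safe sequences.


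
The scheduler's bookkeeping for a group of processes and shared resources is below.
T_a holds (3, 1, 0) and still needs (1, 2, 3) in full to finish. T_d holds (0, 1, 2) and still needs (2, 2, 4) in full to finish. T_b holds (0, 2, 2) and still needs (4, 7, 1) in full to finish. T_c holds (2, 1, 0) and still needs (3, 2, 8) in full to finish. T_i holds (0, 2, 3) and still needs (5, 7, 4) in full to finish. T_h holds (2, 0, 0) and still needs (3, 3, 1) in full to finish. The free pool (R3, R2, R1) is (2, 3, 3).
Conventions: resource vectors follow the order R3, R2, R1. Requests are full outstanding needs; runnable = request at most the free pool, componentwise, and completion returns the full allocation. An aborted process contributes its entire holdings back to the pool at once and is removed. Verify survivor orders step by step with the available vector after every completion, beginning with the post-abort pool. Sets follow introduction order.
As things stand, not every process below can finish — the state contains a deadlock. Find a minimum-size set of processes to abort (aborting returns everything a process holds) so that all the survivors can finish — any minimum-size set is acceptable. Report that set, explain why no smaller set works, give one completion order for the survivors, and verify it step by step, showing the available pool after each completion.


Minimum abort set: T_b.
Key observation: before aborting T_b, T_d was permanently blocked — no order could ever run it; afterwards it completes at step 2.
Minimality: the empty abort set fails — the state is deadlocked as it stands.
One survivor order: T_a, T_d, T_h, T_i, T_c. Walking it through (post-abort pool first):
  pool = (2, 5, 5)
  run T_a (needs (1, 2, 3), free (2, 5, 5)); after release of (3, 1, 0) the pool is (5, 6, 5)
  run T_d (needs (2, 2, 4), free (5, 6, 5)); after release of (0, 1, 2) the pool is (5, 7, 7)
  run T_h (needs (3, 3, 1), free (5, 7, 7)); after release of (2, 0, 0) the pool is (7, 7, 7)
  run T_i (needs (5, 7, 4), free (7, 7, 7)); after release of (0, 2, 3) the pool is (7, 9, 10)
  run T_c (needs (3, 2, 8), free (7, 9, 10)); after release of (2, 1, 0) the pool is (9, 10, 10)


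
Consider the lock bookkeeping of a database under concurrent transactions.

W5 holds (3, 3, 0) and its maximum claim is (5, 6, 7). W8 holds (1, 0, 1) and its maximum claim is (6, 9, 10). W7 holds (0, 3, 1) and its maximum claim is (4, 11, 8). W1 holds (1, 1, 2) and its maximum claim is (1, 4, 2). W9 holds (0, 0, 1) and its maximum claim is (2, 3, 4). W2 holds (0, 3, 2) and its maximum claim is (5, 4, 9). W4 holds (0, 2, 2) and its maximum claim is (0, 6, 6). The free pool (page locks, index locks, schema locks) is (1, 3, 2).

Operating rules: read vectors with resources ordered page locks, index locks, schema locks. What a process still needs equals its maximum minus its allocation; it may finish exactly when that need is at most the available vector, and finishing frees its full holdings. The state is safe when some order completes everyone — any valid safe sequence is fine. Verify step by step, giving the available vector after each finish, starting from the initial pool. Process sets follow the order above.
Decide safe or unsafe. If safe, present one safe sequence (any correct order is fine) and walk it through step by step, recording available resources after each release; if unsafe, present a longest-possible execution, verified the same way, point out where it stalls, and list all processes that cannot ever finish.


SAFE, for example via the order W1, W9, W4, W5, W2, W7, W8.
Key observation: at W1 the run first touches a limit — (0, 3, 0) against (1, 3, 2), exact on a resource it actually requests.
Check, step by step:
  pool = (1, 3, 2)
  run W1 (needs (0, 3, 0), free (1, 3, 2)); after release of (1, 1, 2) the pool is (2, 4, 4)
  run W9 (needs (2, 3, 3), free (2, 4, 4)); after release of (0, 0, 1) the pool is (2, 4, 5)
  run W4 (needs (0, 4, 4), free (2, 4, 5)); after release of (0, 2, 2) the pool is (2, 6, 7)
  run W5 (needs (2, 3, 7), free (2, 6, 7)); after release of (3, 3, 0) the pool is (5, 9, 7)
  run W2 (needs (5, 1, 7), free (5, 9, 7)); after release of (0, 3, 2) the pool is (5, 12, 9)
  run W7 (needs (4, 8, 7), free (5, 12, 9)); after release of (0, 3, 1) the pool is (5, 15, 10)
  run W8 (needs (5, 9, 9), free (5, 15, 10)); after release of (1, 0, 1) the pool is (6, 15, 11)


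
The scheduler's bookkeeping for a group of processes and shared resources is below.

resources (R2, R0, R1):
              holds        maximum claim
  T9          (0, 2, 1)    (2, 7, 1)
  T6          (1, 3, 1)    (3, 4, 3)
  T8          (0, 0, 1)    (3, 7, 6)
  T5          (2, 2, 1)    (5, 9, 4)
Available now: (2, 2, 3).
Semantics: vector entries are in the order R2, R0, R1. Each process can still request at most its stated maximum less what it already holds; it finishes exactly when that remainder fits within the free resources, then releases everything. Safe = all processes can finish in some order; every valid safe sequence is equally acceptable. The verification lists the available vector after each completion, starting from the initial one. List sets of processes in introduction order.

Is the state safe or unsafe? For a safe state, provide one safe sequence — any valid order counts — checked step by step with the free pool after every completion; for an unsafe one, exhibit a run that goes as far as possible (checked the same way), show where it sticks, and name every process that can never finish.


SAFE, for example via the order T6, T9, T5, T8.
Key observation: the order's first zero-slack moment is T6 ((2, 1, 2) needed, (2, 2, 3) free — a requested resource with nothing to spare).
Check, step by step:
  pool = (2, 2, 3)
  T6 needs (2, 1, 2) <= (2, 2, 3) -> finishes; pool += (1, 3, 1) = (3, 5, 4)
  T9 needs (2, 5, 0) <= (3, 5, 4) -> finishes; pool += (0, 2, 1) = (3, 7, 5)
  T5 needs (3, 7, 3) <= (3, 7, 5) -> finishes; pool += (2, 2, 1) = (5, 9, 6)
  T8 needs (3, 7, 5) <= (5, 9, 6) -> finishes; pool += (0, 0, 1) = (5, 9, 7)


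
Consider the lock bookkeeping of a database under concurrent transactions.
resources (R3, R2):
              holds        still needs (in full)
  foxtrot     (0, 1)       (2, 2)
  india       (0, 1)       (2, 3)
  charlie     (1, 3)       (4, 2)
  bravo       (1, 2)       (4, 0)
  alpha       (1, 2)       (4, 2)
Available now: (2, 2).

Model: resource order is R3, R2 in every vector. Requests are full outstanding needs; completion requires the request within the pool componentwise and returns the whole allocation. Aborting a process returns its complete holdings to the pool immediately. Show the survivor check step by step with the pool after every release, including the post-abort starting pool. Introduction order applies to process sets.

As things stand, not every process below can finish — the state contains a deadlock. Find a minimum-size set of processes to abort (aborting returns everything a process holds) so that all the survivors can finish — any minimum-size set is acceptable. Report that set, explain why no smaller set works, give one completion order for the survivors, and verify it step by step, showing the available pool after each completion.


Minimum abort set: charlie and bravo.
Key observation: alpha had no path to completion before; after the abort of charlie and bravo ((2, 5) returned), step 1 is where it fits.
No one abort is enough; case by case: foxtrot alone leaves charlie blocked (short on R3); india alone leaves charlie blocked (short on R3); charlie alone leaves bravo blocked (short on R3); bravo alone leaves charlie blocked (short on R3); alpha alone leaves charlie blocked (short on R3).
The survivors complete as alpha, foxtrot, india. Step-by-step check (starting from the post-abort pool):
  pool = (4, 7)
  run alpha (needs (4, 2), free (4, 7)); after release of (1, 2) the pool is (5, 9)
  run foxtrot (needs (2, 2), free (5, 9)); after release of (0, 1) the pool is (5, 10)
  run india (needs (2, 3), free (5, 10)); after release of (0, 1) the pool is (5, 11)


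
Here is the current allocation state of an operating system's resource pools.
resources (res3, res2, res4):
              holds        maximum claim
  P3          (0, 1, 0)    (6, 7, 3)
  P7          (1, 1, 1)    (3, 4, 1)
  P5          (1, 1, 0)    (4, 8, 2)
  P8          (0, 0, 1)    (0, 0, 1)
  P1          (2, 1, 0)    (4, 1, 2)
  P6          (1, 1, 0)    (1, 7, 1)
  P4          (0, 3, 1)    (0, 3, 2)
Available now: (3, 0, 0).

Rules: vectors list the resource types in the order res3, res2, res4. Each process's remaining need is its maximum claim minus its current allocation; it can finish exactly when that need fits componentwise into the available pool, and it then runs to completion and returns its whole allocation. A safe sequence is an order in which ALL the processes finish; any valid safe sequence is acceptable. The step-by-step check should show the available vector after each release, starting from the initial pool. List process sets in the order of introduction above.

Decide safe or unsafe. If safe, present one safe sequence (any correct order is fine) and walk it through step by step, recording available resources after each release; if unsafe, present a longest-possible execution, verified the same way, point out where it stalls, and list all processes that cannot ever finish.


UNSAFE — no complete ordering exists.
Key observation: res2 is the bottleneck — with P8, P4, P1, P7 done the pool holds (6, 5, 3), short of every remaining need.
The run P8, P4, P1, P7 cannot be extended any further. Walking it through:
  pool = (3, 0, 0)
  run P8 (needs (0, 0, 0), free (3, 0, 0)); after release of (0, 0, 1) the pool is (3, 0, 1)
  run P4 (needs (0, 0, 1), free (3, 0, 1)); after release of (0, 3, 1) the pool is (3, 3, 2)
  run P1 (needs (2, 0, 2), free (3, 3, 2)); after release of (2, 1, 0) the pool is (5, 4, 2)
  run P7 (needs (2, 3, 0), free (5, 4, 2)); after release of (1, 1, 1) the pool is (6, 5, 3)
  blocked: P3 wants (6, 6, 3), pool (6, 5, 3) — not enough res2
  blocked: P5 wants (3, 7, 2), pool (6, 5, 3) — not enough res2
  blocked: P6 wants (0, 6, 1), pool (6, 5, 3) — not enough res2
Processes that can never finish: P3, P5 and P6.


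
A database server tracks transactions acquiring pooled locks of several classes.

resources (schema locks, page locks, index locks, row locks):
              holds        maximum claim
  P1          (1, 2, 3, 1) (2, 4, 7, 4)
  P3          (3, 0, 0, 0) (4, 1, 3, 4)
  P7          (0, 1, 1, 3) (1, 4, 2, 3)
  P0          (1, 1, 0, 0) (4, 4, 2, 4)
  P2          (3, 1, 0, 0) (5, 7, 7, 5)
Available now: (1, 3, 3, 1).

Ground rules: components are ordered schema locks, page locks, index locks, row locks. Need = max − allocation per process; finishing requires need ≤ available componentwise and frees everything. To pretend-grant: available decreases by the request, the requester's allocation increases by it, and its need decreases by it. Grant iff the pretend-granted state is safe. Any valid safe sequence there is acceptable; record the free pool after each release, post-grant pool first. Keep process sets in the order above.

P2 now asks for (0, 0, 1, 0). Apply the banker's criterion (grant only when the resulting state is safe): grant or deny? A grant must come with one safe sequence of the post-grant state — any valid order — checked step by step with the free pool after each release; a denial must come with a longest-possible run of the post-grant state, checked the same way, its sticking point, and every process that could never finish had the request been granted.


DENY: after the grant no complete ordering would exist.
Key observation: the wall is index locks: completing P7, P3, P0 brings the pool only to (5, 5, 3, 4), and all the rest need more.
After a pretend grant, a maximal execution: P7, P3, P0 — then nothing else fits. Verifying each step:
  pool = (1, 3, 2, 1)
  P7 needs (1, 3, 1, 0) <= (1, 3, 2, 1) -> finishes; pool += (0, 1, 1, 3) = (1, 4, 3, 4)
  P3 needs (1, 1, 3, 4) <= (1, 4, 3, 4) -> finishes; pool += (3, 0, 0, 0) = (4, 4, 3, 4)
  P0 needs (3, 3, 2, 4) <= (4, 4, 3, 4) -> finishes; pool += (1, 1, 0, 0) = (5, 5, 3, 4)
  P1 still needs (1, 2, 4, 3) but only (5, 5, 3, 4) is free — short on index locks
  P2 still needs (2, 6, 6, 5) but only (5, 5, 3, 4) is free — short on page locks, index locks and row locks
Post-grant, the permanently blocked set is P1 and P2.


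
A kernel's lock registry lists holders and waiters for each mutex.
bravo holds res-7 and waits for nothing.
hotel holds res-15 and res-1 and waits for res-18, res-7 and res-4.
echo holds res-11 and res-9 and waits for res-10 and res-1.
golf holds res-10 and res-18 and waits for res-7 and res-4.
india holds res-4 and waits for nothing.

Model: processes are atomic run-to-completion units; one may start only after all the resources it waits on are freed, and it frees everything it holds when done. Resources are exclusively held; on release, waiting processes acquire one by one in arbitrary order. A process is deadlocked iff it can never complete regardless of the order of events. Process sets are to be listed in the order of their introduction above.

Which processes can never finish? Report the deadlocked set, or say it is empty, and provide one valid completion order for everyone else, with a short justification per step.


The deadlocked set is empty.
Key observation: the waits form no ring: some process can always run, and its releases unblock the others one by one.
A valid finishing order for the others: india, bravo, golf, hotel, echo.
Verifying each step:
  run india (it waits on nothing); releases res-4
  run bravo (it waits on nothing); releases res-7
  golf: everything it awaited (res-7 and res-4) is free; runs, freeing res-10 and res-18
  hotel: everything it awaited (res-18, res-7 and res-4) is free; runs, freeing res-15 and res-1
  echo: everything it awaited (res-10 and res-1) is free; runs, freeing res-11 and res-9


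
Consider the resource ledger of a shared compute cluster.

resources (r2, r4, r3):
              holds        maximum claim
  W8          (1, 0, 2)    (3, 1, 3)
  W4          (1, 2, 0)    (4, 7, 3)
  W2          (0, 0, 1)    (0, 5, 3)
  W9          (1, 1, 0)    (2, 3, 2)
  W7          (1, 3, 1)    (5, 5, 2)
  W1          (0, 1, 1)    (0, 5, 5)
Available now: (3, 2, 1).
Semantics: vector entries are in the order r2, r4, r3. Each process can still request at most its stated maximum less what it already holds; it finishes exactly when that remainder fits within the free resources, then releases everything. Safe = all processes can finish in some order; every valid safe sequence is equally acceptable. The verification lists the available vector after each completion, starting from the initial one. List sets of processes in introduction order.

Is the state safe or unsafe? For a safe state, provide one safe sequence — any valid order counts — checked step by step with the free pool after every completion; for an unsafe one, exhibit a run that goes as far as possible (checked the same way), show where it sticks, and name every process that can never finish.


The state is SAFE; one workable sequence: W8, W7, W1, W2, W4, W9.
Key observation: the first exact fit in this order is W8 — it needs (2, 1, 1) with (3, 2, 1) free, meeting a requested resource to the last unit.
Walking it through:
  pool = (3, 2, 1)
  W8: need (2, 1, 1) fits (3, 2, 1); releases (1, 0, 2), pool now (4, 2, 3)
  W7: need (4, 2, 1) fits (4, 2, 3); releases (1, 3, 1), pool now (5, 5, 4)
  W1: need (0, 4, 4) fits (5, 5, 4); releases (0, 1, 1), pool now (5, 6, 5)
  W2: need (0, 5, 2) fits (5, 6, 5); releases (0, 0, 1), pool now (5, 6, 6)
  W4: need (3, 5, 3) fits (5, 6, 6); releases (1, 2, 0), pool now (6, 8, 6)
  W9: need (1, 2, 2) fits (6, 8, 6); releases (1, 1, 0), pool now (7, 9, 6)


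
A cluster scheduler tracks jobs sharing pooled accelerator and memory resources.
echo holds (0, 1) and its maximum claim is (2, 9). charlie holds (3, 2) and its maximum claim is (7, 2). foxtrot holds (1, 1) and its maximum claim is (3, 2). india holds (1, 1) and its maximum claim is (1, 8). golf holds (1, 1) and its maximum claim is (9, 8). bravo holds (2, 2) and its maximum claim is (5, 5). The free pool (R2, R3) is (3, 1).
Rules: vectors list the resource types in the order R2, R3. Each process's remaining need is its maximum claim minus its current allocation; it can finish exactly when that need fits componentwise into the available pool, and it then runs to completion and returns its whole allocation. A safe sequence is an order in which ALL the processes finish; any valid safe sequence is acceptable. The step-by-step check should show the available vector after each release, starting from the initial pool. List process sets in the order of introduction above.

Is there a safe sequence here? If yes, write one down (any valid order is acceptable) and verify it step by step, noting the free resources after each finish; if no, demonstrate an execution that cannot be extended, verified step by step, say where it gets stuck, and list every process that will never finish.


UNSAFE — no complete ordering exists.
Key observation: the pool after foxtrot, charlie, bravo is (9, 6); every surviving request exceeds it in R3, so progress ends there.
The run foxtrot, charlie, bravo cannot be extended any further. Verifying each step:
  pool = (3, 1)
  run foxtrot (needs (2, 1), free (3, 1)); after release of (1, 1) the pool is (4, 2)
  run charlie (needs (4, 0), free (4, 2)); after release of (3, 2) the pool is (7, 4)
  run bravo (needs (3, 3), free (7, 4)); after release of (2, 2) the pool is (9, 6)
  blocked: echo wants (2, 8), pool (9, 6) — not enough R3
  blocked: india wants (0, 7), pool (9, 6) — not enough R3
  blocked: golf wants (8, 7), pool (9, 6) — not enough R3
Permanently blocked: echo, india and golf.


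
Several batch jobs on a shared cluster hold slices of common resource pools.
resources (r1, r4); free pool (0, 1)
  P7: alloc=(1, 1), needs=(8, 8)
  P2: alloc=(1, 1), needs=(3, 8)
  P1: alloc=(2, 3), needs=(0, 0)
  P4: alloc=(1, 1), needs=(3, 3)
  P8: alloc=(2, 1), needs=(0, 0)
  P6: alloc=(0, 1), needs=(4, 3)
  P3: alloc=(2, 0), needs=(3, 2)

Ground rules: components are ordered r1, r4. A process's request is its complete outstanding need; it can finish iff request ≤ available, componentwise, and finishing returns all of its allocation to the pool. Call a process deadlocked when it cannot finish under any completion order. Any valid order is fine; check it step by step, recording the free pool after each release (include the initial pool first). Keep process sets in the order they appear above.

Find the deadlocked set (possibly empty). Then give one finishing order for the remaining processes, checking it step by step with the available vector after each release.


Deadlocked set: P7 and P2.
Key observation: P8, P1, P3, P6, P4 can finish, but then (7, 7) is all there is, and the blocked group's r4 demands exceed it.
One completion order for the rest: P8, P1, P3, P6, P4. Verifying each step:
  pool = (0, 1)
  P8 needs (0, 0) <= (0, 1) -> finishes; pool += (2, 1) = (2, 2)
  P1 needs (0, 0) <= (2, 2) -> finishes; pool += (2, 3) = (4, 5)
  P3 needs (3, 2) <= (4, 5) -> finishes; pool += (2, 0) = (6, 5)
  P6 needs (4, 3) <= (6, 5) -> finishes; pool += (0, 1) = (6, 6)
  P4 needs (3, 3) <= (6, 6) -> finishes; pool += (1, 1) = (7, 7)
The stuck group stays short no matter what:
  blocked: P7 wants (8, 8), pool (7, 7) — not enough r1 and r4
  blocked: P2 wants (3, 8), pool (7, 7) — not enough r4


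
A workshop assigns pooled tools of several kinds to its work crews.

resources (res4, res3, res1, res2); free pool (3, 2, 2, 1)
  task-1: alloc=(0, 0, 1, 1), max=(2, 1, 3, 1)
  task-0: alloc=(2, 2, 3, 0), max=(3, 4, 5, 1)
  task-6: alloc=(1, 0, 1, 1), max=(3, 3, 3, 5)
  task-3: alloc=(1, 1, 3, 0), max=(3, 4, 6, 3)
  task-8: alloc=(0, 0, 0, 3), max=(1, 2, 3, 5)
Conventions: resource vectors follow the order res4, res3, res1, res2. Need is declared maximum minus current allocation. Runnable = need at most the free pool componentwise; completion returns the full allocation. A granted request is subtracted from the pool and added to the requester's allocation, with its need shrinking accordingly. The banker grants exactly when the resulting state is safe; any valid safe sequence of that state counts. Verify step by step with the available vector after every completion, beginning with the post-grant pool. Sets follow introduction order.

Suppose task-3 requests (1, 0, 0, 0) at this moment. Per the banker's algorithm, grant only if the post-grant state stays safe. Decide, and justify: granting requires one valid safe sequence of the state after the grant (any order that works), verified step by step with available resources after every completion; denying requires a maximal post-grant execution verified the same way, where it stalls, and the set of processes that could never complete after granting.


GRANT — the state after the grant stays safe, e.g. via task-1, task-8, task-0, task-3, task-6.
Key observation: the grant leaves (2, 2, 2, 1) free — enough for task-1, whose release restarts the cascade.
Verifying the post-grant state step by step:
  pool = (2, 2, 2, 1)
  run task-1 (needs (2, 1, 2, 0), free (2, 2, 2, 1)); after release of (0, 0, 1, 1) the pool is (2, 2, 3, 2)
  run task-8 (needs (1, 2, 3, 2), free (2, 2, 3, 2)); after release of (0, 0, 0, 3) the pool is (2, 2, 3, 5)
  run task-0 (needs (1, 2, 2, 1), free (2, 2, 3, 5)); after release of (2, 2, 3, 0) the pool is (4, 4, 6, 5)
  run task-3 (needs (1, 3, 3, 3), free (4, 4, 6, 5)); after release of (2, 1, 3, 0) the pool is (6, 5, 9, 5)
  run task-6 (needs (2, 3, 2, 4), free (6, 5, 9, 5)); after release of (1, 0, 1, 1) the pool is (7, 5, 10, 6)


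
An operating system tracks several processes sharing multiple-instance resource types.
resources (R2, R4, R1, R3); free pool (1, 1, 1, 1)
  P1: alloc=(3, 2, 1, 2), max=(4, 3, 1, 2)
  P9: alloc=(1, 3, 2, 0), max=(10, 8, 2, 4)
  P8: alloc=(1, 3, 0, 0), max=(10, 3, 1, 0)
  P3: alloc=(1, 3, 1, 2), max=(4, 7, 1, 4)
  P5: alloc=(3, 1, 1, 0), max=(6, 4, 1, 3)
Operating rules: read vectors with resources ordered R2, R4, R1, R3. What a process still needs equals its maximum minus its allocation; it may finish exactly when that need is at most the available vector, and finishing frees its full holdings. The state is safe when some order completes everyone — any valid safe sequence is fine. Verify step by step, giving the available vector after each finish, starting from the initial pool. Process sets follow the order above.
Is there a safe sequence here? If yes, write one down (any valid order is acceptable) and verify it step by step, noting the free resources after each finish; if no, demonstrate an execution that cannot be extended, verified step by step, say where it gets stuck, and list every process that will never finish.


UNSAFE — no complete ordering exists.
Key observation: no order helps: past P1, P5, P3, the free pool tops out at (8, 7, 4, 5), below what each blocked process needs in R2.
A maximal execution: P1, P5, P3 — then nothing else fits. Check, step by step:
  pool = (1, 1, 1, 1)
  P1: need (1, 1, 0, 0) fits (1, 1, 1, 1); releases (3, 2, 1, 2), pool now (4, 3, 2, 3)
  P5: need (3, 3, 0, 3) fits (4, 3, 2, 3); releases (3, 1, 1, 0), pool now (7, 4, 3, 3)
  P3: need (3, 4, 0, 2) fits (7, 4, 3, 3); releases (1, 3, 1, 2), pool now (8, 7, 4, 5)
  P9 still needs (9, 5, 0, 4) but only (8, 7, 4, 5) is free — short on R2
  P8 still needs (9, 0, 1, 0) but only (8, 7, 4, 5) is free — short on R2
Permanently blocked: P9 and P8.


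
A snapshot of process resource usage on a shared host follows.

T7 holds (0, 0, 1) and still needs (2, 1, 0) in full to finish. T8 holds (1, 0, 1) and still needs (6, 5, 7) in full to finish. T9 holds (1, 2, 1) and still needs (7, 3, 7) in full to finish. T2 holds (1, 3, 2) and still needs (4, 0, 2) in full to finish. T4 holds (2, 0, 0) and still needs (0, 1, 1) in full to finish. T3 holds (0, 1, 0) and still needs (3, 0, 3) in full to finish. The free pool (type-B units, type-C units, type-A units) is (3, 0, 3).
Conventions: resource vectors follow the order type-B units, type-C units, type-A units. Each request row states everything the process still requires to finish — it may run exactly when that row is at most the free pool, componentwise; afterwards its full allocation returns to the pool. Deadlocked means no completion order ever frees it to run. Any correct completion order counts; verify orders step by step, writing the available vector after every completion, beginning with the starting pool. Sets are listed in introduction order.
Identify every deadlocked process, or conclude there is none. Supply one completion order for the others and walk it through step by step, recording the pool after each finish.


Deadlocked set: T8 and T9.
Key observation: the wall is type-A units: completing T3, T7, T4, T2 brings the pool only to (6, 4, 6), and all the rest need more.
One completion order for the rest: T3, T7, T4, T2. Step-by-step check:
  pool = (3, 0, 3)
  T3 needs (3, 0, 3) <= (3, 0, 3) -> finishes; pool += (0, 1, 0) = (3, 1, 3)
  T7 needs (2, 1, 0) <= (3, 1, 3) -> finishes; pool += (0, 0, 1) = (3, 1, 4)
  T4 needs (0, 1, 1) <= (3, 1, 4) -> finishes; pool += (2, 0, 0) = (5, 1, 4)
  T2 needs (4, 0, 2) <= (5, 1, 4) -> finishes; pool += (1, 3, 2) = (6, 4, 6)
None of the blocked processes ever fits:
  T8 cannot run: need (6, 5, 7) vs free (6, 4, 6) (insufficient type-C units and type-A units)
  T9 cannot run: need (7, 3, 7) vs free (6, 4, 6) (insufficient type-B units and type-A units)
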